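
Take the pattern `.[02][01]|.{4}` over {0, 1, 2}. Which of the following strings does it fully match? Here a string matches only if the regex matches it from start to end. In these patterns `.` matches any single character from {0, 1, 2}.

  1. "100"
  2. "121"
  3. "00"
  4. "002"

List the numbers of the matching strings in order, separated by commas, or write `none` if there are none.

1 → match
2 → match
3 → no match
4 → no match

1, 2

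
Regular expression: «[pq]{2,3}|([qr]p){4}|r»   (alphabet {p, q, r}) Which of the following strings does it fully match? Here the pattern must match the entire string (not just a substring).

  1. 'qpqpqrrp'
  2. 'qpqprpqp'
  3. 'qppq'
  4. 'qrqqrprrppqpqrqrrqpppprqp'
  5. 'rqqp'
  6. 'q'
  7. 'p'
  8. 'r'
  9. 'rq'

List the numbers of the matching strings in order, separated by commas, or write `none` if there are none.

1 → no match
2 → match
3 → no match
4 → no match
5 → no match
6 → no match
7 → no match
8 → match
9 → no match

2, 8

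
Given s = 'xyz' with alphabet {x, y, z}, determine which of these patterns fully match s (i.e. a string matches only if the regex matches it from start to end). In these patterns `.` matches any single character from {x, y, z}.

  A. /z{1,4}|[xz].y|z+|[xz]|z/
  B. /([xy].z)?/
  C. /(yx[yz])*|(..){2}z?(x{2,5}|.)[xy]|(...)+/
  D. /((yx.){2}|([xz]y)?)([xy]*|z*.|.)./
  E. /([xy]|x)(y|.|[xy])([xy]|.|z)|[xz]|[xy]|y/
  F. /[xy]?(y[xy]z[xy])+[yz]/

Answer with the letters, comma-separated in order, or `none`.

A → no match
B → match
C → match
D → match
E → match
F → no match

B, C, D, E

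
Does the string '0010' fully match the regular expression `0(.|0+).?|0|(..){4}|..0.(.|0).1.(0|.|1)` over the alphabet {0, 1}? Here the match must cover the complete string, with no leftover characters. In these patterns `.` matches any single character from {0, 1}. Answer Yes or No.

No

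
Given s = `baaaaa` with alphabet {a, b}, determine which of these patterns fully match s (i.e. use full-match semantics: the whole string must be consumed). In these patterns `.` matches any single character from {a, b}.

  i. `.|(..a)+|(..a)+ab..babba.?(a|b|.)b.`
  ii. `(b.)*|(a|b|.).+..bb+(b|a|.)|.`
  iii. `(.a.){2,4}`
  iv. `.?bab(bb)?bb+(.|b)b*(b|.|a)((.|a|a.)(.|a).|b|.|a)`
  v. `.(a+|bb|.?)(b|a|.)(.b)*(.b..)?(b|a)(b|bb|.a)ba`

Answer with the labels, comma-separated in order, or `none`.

i → match
ii → no match
iii → match
iv → no match
v → no match — must end with `ba`

i, iii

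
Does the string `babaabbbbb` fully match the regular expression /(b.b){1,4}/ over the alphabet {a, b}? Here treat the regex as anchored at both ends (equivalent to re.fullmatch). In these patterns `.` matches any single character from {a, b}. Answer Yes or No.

No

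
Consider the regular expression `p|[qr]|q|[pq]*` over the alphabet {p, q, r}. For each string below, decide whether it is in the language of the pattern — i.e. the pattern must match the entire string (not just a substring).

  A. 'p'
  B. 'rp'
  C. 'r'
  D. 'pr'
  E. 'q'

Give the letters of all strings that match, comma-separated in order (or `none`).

A, C, E

A → match
B → no match
C → match
D → no match
E → match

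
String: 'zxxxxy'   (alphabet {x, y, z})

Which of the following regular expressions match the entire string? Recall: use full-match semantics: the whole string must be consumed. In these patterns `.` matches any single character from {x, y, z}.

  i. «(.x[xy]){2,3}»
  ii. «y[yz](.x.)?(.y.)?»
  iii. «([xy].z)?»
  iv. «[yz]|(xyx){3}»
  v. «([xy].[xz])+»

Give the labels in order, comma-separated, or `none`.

i

i → match
ii → no match — must start with 'y'
iii → no match
iv → no match
v → no match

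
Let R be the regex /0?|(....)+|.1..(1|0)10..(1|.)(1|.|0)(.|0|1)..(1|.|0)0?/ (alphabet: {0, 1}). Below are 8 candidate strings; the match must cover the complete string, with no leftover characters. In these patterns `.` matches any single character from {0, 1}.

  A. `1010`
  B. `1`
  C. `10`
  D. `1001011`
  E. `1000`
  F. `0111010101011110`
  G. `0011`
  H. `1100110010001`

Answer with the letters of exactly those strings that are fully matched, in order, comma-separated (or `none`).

A, E, F, G

A → match
B → no match
C → no match
D → no match
E → match
F → match
G → match
H → no match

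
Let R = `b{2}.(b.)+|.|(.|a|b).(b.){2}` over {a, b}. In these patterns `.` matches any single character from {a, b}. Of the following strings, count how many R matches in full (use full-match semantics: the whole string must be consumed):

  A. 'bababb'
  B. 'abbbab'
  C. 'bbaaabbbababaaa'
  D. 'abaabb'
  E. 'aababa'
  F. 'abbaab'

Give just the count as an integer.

2

A → match
B → no match
C → no match
D → no match
E → match
F → no match
Total matched: 2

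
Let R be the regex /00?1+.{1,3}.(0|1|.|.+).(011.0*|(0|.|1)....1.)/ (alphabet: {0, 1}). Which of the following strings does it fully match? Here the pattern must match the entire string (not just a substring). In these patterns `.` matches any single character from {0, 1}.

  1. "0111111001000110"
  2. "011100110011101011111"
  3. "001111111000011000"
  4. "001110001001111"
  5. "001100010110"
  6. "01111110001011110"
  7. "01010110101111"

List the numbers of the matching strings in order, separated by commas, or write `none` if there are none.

1 → match
2 → match
3 → match
4 → match
5 → match
6 → match
7 → match

1, 2, 3, 4, 5, 6, 7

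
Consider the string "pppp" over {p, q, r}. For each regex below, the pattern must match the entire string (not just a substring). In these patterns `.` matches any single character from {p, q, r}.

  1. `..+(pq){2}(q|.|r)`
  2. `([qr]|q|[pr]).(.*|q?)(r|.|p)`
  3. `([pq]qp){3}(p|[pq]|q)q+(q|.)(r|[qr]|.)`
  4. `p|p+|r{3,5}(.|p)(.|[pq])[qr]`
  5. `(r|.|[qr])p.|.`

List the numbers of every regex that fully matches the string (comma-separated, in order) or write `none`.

2, 4

1 → no match
2 → match
3 → no match
4 → match
5 → no match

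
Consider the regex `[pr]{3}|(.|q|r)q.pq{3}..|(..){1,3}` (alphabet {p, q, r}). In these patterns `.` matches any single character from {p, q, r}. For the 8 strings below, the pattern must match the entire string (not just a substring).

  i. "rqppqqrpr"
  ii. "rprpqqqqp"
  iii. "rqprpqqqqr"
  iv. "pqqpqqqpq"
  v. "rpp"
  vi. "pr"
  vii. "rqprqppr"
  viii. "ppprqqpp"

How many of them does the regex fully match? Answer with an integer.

3

i → no match
ii → no match
iii → no match
iv → match
v → match
vi → match
vii → no match
viii → no match
Total matched: 3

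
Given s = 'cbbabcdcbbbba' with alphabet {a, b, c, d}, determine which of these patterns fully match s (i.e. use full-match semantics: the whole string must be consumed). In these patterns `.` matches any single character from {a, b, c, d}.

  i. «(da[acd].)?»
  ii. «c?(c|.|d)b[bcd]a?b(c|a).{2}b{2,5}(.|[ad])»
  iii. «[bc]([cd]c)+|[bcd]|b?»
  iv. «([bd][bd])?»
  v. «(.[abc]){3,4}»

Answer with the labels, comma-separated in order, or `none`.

i → no match
ii → match
iii → no match
iv → no match
v → no match

ii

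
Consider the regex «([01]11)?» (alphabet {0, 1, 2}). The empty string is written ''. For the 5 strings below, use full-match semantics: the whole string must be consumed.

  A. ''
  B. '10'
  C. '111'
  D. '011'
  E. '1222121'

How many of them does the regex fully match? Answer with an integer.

A → match
B → no match
C → match
D → match
E → no match
Total matched: 3

3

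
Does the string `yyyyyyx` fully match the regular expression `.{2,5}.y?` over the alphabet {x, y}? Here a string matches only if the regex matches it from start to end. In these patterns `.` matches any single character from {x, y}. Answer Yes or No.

No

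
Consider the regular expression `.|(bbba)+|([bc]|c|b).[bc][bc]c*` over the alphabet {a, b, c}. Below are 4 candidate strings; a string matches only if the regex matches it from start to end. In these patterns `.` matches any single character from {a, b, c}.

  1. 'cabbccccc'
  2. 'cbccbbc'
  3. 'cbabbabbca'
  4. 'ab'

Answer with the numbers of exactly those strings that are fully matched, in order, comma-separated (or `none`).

1

1 → match
2 → no match
3 → no match
4 → no match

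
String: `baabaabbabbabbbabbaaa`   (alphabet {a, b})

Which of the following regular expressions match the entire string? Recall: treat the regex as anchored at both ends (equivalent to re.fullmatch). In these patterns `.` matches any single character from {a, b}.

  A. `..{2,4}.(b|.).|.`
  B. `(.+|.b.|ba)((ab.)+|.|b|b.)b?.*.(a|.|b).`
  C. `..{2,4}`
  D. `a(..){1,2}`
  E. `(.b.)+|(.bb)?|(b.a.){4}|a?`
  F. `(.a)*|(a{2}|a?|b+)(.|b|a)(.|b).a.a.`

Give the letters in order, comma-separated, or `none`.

B

A → no match
B → match
C → no match
D → no match — must start with `a`
E → no match
F → no match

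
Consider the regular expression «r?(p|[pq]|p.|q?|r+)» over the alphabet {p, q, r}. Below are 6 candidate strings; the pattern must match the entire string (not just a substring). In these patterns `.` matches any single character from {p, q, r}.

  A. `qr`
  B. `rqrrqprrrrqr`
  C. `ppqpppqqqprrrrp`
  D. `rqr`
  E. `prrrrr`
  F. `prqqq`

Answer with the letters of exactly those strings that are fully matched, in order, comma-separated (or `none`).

none

A → no match
B → no match
C → no match
D → no match
E → no match
F → no match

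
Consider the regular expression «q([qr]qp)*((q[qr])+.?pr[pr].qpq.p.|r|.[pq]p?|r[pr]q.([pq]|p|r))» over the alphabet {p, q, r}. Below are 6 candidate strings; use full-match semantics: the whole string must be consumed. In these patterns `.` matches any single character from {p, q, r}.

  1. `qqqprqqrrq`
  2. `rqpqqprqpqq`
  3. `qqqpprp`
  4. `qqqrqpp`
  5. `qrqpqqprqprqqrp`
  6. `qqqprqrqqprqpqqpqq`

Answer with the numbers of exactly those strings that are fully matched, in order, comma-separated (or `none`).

1 → no match
2 → no match — must start with `q`
3 → no match
4 → no match
5 → no match
6 → no match

none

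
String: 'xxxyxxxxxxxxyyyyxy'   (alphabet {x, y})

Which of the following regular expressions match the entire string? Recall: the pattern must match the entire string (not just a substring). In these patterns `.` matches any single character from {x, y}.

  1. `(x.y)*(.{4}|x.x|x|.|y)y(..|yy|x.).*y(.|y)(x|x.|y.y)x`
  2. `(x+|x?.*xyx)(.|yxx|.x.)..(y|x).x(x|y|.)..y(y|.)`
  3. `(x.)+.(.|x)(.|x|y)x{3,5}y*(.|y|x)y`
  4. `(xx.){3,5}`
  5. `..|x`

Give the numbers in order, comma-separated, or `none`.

1 → no match — must end with 'x'
2 → no match
3 → match
4 → no match
5 → no match

3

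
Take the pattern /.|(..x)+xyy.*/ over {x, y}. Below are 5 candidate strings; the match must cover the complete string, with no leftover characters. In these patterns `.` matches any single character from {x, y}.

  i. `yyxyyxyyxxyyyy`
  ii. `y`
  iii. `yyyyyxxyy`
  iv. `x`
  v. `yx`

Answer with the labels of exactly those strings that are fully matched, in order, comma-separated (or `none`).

i, ii, iv

i → match
ii → match
iii → no match
iv → match
v → no match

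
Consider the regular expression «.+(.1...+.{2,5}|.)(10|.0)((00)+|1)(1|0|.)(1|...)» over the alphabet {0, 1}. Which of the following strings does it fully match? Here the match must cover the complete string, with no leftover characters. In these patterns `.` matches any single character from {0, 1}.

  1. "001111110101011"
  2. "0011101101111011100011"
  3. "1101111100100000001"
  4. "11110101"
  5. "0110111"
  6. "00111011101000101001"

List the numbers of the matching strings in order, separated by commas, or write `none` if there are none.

2, 3, 4, 5

1 → no match
2 → match
3 → match
4. "11110101" → match
5. "0110111" → match
6 → no match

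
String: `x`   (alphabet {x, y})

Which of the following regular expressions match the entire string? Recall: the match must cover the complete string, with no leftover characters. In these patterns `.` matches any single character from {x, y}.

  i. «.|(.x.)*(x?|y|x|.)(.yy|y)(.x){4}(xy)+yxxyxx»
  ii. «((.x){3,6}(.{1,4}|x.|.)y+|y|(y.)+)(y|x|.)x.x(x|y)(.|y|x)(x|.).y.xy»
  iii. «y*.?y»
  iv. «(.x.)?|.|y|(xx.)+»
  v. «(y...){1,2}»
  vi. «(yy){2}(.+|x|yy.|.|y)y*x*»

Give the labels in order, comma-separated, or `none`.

i, iv

i → match
ii → no match — must end with `xy`
iii → no match — must end with `y`
iv → match
v → no match — must start with `y`
vi → no match — must start with `yy`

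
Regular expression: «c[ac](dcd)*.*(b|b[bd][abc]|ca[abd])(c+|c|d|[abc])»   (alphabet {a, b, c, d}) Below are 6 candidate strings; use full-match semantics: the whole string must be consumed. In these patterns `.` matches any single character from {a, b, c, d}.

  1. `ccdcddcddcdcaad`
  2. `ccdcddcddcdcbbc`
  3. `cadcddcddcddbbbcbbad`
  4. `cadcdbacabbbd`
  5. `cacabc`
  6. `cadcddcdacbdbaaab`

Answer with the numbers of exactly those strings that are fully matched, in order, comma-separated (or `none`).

1, 2, 3, 4, 5

1 → match
2 → match
3 → match
4 → match
5 → match
6 → no match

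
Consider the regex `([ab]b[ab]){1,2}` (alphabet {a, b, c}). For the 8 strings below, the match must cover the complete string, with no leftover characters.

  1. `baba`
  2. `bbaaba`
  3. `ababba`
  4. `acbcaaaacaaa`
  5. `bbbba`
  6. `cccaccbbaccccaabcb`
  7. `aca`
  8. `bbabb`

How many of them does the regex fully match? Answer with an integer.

1. `baba` → no match
2. `bbaaba` → match
3. `ababba` → match
4. `acbcaaaacaaa` → no match
5. `bbbba` → no match
6 → no match
7. `aca` → no match
8. `bbabb` → no match
Total matched: 2

2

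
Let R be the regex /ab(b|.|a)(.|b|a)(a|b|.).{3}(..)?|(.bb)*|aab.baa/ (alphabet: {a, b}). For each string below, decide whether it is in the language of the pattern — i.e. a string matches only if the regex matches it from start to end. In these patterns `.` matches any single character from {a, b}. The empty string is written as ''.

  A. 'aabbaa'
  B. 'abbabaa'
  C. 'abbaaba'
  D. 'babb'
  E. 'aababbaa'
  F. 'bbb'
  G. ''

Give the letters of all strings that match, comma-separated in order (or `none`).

A → no match
B → no match
C → no match
D → no match
E → no match
F → match
G → match

F, G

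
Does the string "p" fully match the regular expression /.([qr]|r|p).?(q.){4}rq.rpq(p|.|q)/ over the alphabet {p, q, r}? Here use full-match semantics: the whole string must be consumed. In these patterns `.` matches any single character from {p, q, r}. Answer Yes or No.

No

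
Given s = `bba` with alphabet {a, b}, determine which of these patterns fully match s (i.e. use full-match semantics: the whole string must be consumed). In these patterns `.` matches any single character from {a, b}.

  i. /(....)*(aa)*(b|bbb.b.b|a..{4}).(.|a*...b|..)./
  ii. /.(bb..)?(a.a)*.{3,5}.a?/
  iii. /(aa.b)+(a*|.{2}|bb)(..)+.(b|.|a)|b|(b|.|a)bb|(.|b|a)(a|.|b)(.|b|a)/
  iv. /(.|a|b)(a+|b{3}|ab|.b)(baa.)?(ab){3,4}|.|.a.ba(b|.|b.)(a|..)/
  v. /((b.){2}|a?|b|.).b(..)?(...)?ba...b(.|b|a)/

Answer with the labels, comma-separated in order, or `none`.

iii

i → no match
ii → no match
iii → match
iv → no match
v → no match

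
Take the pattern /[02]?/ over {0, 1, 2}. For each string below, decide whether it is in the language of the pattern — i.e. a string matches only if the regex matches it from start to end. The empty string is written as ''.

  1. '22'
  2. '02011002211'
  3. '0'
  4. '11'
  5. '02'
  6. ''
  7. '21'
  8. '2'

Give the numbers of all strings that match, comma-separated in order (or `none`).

3, 6, 8

1 → no match
2 → no match
3 → match
4 → no match
5 → no match
6 → match
7 → no match
8 → match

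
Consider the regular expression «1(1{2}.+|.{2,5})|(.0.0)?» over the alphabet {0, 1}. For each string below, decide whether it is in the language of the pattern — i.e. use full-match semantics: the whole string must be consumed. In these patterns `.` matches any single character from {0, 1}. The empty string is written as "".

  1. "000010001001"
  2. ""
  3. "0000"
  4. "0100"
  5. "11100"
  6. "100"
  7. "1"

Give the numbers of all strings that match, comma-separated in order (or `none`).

1 → no match
2 → match
3 → match
4 → no match
5 → match
6 → match
7 → no match

2, 3, 5, 6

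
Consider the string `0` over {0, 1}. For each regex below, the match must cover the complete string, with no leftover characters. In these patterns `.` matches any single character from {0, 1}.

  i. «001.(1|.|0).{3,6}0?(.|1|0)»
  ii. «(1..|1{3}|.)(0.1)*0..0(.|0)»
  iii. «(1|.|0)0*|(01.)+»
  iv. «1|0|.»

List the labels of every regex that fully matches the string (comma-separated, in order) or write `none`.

iii, iv

i → no match — must start with `001`
ii → no match
iii → match
iv → match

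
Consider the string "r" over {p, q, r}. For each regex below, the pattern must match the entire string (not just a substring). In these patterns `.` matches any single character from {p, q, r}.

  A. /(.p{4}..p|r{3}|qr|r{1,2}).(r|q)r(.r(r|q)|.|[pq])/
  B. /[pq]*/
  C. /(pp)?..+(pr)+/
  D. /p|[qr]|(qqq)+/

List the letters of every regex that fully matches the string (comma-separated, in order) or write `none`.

A → no match
B → no match
C → no match — must end with "pr"
D → match

D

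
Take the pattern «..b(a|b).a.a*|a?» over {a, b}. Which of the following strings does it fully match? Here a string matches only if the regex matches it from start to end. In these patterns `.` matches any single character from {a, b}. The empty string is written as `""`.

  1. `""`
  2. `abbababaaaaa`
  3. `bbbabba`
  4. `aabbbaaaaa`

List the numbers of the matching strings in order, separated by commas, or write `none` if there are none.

1, 2, 4

1 → match
2 → match
3 → no match
4 → match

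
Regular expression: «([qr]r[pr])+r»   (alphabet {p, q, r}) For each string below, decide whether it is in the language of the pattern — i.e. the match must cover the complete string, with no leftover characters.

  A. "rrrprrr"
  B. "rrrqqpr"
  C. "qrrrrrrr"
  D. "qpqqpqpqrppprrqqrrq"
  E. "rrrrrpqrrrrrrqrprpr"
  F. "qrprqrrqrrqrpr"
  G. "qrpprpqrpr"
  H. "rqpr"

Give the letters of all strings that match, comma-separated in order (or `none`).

A → no match
B → no match
C → no match
D → no match — must end with "r"
E → no match
F → no match
G → no match
H → no match

none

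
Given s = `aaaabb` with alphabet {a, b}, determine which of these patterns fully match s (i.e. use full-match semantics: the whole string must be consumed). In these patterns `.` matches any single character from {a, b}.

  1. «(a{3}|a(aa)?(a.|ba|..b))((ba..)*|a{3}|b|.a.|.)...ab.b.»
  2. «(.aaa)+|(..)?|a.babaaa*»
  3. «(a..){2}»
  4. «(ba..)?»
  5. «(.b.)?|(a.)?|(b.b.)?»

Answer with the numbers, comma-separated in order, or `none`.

1 → no match
2 → no match
3 → match
4 → no match
5 → no match

3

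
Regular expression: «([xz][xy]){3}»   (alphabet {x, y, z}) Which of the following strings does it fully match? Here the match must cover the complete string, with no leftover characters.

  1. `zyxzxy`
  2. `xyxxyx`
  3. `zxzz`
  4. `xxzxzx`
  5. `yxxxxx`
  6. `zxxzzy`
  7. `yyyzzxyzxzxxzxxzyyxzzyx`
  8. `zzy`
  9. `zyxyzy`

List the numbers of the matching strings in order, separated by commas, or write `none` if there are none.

1 → no match
2 → no match
3 → no match
4 → match
5 → no match
6 → no match
7 → no match
8 → no match
9 → match

4, 9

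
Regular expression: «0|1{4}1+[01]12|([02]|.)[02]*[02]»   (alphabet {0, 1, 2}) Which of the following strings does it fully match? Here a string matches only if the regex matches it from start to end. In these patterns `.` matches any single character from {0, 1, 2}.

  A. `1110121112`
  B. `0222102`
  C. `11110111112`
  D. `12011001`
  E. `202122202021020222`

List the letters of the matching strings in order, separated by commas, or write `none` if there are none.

A → no match
B → no match
C → no match
D → no match
E → no match

none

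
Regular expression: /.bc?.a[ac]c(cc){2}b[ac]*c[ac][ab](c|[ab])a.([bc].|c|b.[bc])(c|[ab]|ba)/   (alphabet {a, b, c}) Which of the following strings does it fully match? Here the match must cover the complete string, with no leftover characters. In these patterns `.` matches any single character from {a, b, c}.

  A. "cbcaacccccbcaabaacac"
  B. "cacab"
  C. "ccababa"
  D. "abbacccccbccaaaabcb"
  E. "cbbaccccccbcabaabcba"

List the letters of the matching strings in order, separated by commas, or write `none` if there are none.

A → match
B. "cacab" → no match
C. "ccababa" → no match
D → no match
E → match

A, E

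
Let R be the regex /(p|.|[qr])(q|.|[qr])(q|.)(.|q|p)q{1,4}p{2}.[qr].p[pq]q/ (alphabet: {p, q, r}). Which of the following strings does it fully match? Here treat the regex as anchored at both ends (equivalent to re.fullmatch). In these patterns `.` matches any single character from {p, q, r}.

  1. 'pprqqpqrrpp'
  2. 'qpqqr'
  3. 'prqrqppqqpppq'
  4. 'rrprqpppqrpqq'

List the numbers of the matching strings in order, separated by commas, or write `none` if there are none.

1. 'pprqqpqrrpp' → no match — must end with 'q'
2. 'qpqqr' → no match — must end with 'q'
3 → match
4 → match

3, 4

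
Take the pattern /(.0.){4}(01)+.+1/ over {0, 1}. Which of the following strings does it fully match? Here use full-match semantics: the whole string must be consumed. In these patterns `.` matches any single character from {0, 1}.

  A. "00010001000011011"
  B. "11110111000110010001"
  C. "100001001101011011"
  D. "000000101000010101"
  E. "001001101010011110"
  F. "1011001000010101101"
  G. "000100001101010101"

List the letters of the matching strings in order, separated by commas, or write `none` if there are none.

A → no match
B → no match
C → match
D → match
E → no match — must end with "1"
F → match
G → match

C, D, F, G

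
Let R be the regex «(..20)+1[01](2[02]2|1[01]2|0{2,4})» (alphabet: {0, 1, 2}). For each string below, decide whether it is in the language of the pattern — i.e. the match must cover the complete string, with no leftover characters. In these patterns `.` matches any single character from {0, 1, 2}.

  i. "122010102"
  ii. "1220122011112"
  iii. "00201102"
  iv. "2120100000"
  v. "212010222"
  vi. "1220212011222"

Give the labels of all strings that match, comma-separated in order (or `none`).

i → match
ii → match
iii → no match
iv → match
v → match
vi → match

i, ii, iv, v, vi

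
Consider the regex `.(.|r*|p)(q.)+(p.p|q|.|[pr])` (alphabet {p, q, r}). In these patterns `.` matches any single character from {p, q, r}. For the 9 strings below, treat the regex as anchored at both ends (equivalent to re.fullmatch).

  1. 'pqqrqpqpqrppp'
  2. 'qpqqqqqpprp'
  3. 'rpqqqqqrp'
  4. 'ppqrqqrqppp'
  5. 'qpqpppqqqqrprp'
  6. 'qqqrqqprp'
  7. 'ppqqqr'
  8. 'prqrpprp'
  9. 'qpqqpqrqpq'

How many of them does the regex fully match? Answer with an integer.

1 → match
2 → match
3 → match
4 → no match
5 → no match
6 → match
7 → no match
8 → no match
9 → no match
Total matched: 4

4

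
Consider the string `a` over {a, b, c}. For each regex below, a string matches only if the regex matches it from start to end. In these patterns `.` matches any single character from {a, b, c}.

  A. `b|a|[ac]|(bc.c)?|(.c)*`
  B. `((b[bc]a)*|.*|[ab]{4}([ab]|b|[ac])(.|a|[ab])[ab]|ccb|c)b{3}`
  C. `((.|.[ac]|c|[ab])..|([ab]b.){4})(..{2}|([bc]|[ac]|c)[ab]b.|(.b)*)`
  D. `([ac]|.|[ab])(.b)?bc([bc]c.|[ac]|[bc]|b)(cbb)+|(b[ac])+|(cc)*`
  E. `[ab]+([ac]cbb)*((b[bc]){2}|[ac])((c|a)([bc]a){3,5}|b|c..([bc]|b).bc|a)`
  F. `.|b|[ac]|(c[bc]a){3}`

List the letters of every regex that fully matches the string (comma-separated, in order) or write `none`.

A → match
B → no match — must end with `b`
C → no match
D → no match
E → no match
F → match

A, F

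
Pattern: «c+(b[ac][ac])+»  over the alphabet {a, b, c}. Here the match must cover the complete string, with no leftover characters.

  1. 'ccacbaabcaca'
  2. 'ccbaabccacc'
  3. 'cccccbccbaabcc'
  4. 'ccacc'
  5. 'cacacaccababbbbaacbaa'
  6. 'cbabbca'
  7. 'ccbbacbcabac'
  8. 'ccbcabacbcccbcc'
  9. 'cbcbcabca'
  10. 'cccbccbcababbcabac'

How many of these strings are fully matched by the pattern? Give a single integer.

1

1 → no match
2 → no match
3 → match
4 → no match
5 → no match
6 → no match
7 → no match
8 → no match
9 → no match
10 → no match
Total matched: 1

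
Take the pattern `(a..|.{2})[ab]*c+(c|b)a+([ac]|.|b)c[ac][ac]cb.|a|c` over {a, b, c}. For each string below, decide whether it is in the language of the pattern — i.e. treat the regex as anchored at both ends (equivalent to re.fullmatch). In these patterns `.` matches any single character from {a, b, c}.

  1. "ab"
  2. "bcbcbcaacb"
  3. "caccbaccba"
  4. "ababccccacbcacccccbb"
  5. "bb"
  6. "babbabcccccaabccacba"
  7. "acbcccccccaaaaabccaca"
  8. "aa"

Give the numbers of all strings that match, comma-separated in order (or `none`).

1 → no match
2 → no match
3 → no match
4 → no match
5 → no match
6 → match
7 → no match
8 → no match

6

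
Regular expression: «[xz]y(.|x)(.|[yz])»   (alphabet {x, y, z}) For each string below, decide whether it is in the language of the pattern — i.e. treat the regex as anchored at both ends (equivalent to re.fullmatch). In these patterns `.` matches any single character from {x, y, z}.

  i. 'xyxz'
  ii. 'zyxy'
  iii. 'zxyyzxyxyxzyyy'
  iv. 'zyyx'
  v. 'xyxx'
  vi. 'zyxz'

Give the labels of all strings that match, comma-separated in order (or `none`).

i → match
ii → match
iii → no match
iv → match
v → match
vi → match

i, ii, iv, v, vi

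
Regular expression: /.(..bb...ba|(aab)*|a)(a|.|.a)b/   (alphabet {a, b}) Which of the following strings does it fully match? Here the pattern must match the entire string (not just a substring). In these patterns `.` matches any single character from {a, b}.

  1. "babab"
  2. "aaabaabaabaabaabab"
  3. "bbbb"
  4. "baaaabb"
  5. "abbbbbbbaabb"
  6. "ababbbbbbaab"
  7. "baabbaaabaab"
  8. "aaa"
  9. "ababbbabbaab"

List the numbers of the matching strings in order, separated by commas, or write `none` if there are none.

1, 2, 6, 7, 9

1 → match
2 → match
3 → no match
4 → no match
5 → no match
6 → match
7 → match
8 → no match — must end with "b"
9 → match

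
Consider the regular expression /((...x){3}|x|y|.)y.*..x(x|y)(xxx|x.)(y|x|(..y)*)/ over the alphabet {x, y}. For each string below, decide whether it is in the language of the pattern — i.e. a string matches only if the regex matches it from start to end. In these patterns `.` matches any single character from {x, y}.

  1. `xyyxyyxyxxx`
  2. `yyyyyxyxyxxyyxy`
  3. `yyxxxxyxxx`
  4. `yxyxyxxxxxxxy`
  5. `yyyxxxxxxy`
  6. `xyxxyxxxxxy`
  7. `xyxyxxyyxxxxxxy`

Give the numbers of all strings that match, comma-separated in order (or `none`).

1, 2, 3, 5, 6, 7

1 → match
2 → match
3 → match
4 → no match
5 → match
6 → match
7 → match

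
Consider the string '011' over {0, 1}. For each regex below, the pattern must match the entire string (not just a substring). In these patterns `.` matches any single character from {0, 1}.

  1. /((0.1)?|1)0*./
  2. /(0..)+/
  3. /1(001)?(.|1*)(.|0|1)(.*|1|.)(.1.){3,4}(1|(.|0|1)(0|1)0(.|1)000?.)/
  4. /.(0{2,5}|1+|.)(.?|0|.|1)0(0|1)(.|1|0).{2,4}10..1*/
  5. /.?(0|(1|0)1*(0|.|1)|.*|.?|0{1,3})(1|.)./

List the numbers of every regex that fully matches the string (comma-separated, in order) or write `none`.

1 → no match
2 → match
3 → no match — must start with '1'
4 → no match
5 → match

2, 5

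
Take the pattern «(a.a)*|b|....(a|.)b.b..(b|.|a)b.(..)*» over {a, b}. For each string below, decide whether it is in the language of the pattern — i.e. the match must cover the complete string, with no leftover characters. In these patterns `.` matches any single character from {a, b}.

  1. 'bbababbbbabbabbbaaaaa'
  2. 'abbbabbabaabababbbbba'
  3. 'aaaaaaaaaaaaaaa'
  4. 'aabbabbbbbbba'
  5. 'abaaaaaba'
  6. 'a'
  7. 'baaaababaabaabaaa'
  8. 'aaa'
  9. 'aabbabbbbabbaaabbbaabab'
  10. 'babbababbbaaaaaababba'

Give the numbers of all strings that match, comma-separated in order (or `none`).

1 → match
2 → no match
3 → match
4 → match
5 → match
6 → no match
7 → no match
8 → match
9 → match
10 → no match

1, 3, 4, 5, 8, 9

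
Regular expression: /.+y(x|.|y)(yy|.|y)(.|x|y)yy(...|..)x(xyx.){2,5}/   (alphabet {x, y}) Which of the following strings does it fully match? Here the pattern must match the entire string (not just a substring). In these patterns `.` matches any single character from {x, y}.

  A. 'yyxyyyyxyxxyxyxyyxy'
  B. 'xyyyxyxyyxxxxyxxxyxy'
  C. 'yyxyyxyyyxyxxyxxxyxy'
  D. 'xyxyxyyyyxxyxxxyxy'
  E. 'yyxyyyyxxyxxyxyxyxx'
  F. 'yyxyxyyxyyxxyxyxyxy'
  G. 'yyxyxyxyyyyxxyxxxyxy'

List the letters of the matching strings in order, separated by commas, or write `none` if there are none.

A → no match
B → match
C → match
D → match
E → match
F → match
G → match

B, C, D, E, F, G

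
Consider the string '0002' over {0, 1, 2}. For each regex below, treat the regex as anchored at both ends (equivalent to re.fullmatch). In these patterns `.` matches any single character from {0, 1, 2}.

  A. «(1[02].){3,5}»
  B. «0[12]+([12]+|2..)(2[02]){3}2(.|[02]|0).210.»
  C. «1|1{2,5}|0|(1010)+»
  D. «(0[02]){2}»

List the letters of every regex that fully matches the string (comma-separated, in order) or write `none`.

D

A → no match — must start with '1'
B → no match
C → no match
D → match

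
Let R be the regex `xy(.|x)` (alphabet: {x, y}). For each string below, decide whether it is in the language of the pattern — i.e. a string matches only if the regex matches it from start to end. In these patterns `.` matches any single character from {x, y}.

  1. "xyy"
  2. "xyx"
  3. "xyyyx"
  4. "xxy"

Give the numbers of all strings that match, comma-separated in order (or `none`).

1, 2

1 → match
2 → match
3 → no match
4 → no match — must start with "xy"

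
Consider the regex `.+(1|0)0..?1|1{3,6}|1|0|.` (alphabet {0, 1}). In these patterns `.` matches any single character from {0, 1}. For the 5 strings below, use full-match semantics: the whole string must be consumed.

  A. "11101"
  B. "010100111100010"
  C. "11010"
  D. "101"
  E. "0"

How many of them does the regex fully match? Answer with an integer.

A. "11101" → no match
B → no match
C. "11010" → no match
D. "101" → no match
E. "0" → match
Total matched: 1

1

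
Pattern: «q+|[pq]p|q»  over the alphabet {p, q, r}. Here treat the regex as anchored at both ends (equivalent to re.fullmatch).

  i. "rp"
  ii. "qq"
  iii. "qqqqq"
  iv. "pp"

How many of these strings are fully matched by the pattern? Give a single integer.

i → no match
ii → match
iii → match
iv → match
Total matched: 3

3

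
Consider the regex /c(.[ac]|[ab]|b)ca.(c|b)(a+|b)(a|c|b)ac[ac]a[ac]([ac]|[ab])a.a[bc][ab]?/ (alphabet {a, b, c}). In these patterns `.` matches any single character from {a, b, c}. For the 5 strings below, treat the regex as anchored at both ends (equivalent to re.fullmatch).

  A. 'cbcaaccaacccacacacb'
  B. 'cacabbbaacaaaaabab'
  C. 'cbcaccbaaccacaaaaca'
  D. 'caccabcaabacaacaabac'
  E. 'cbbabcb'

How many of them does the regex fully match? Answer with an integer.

A → no match
B → match
C → match
D → match
E → no match
Total matched: 3

3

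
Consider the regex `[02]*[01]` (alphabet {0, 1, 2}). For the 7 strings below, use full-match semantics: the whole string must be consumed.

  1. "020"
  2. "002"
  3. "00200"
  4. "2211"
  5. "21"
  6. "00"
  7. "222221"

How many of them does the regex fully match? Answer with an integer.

5

1 → match
2 → no match
3 → match
4 → no match
5 → match
6 → match
7 → match
Total matched: 5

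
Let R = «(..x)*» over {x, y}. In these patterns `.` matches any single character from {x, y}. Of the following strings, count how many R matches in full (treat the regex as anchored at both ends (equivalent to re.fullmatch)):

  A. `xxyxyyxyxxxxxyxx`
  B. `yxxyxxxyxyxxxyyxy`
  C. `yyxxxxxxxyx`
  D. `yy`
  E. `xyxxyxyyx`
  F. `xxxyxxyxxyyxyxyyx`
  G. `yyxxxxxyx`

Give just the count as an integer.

2

A → no match
B → no match
C. `yyxxxxxxxyx` → no match
D. `yy` → no match
E. `xyxxyxyyx` → match
F → no match
G. `yyxxxxxyx` → match
Total matched: 2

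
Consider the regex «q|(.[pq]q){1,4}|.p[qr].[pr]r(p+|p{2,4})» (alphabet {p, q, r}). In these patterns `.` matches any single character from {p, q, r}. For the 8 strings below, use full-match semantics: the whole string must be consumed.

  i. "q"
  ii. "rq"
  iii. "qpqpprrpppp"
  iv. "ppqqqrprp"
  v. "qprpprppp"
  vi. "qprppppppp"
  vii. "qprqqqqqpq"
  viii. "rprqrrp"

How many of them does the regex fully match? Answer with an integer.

i → match
ii → no match
iii → no match
iv → no match
v → match
vi → no match
vii → no match
viii → match
Total matched: 3

3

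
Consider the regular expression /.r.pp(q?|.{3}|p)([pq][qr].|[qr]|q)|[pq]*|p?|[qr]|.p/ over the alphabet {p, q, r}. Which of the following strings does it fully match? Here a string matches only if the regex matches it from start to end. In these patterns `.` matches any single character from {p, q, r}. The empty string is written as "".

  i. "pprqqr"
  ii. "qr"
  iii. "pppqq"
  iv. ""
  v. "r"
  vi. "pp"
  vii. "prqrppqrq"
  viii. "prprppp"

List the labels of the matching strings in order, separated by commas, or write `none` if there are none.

iii, iv, v, vi

i → no match
ii → no match
iii → match
iv → match
v → match
vi → match
vii → no match
viii → no match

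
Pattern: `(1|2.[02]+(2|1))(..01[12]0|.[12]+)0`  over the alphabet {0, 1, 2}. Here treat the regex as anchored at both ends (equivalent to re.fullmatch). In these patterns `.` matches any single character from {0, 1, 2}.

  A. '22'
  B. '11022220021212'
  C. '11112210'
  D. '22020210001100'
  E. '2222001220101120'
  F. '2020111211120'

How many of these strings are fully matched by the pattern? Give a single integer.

A. '22' → no match — must end with '0'
B → no match — must end with '0'
C. '11112210' → match
D → match
E → no match
F → match
Total matched: 3

3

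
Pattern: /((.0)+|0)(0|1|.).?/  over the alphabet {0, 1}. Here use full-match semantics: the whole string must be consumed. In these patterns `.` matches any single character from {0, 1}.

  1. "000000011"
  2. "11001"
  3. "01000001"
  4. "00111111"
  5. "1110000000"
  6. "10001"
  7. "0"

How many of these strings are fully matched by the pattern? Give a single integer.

1

1 → no match
2 → no match
3 → no match
4 → no match
5 → no match
6 → match
7 → no match
Total matched: 1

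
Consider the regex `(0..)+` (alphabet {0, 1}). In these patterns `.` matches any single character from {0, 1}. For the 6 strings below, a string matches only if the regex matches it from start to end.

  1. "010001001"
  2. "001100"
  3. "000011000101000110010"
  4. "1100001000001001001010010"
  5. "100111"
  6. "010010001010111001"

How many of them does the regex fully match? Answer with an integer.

1. "010001001" → match
2. "001100" → no match
3 → no match
4 → no match — must start with "0"
5. "100111" → no match — must start with "0"
6 → no match
Total matched: 1

1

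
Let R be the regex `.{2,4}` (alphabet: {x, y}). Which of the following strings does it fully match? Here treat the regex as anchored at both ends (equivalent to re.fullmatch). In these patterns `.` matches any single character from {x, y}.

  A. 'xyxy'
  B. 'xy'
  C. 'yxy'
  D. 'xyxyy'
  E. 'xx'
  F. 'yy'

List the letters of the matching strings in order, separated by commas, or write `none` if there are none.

A, B, C, E, F

A → match
B → match
C → match
D → no match
E → match
F → match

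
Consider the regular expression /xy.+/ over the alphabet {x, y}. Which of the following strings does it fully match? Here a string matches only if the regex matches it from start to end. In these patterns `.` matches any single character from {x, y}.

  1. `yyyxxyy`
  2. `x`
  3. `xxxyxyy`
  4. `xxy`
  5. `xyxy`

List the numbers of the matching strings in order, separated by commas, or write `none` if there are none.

1 → no match — must start with `xy`
2 → no match — must start with `xy`
3 → no match — must start with `xy`
4 → no match — must start with `xy`
5 → match

5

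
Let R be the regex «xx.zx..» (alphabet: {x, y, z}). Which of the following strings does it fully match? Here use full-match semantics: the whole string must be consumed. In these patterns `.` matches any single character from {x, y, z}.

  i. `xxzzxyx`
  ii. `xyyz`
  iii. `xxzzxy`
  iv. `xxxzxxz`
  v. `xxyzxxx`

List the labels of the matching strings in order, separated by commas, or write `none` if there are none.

i, iv, v

i → match
ii → no match — must start with `xx`
iii → no match
iv → match
v → match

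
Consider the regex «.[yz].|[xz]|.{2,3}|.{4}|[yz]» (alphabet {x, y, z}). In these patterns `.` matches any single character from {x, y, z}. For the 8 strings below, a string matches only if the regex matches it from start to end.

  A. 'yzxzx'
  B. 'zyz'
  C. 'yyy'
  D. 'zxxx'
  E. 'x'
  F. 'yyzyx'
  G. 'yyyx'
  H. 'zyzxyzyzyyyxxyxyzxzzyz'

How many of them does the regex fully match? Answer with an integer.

5

A. 'yzxzx' → no match
B. 'zyz' → match
C. 'yyy' → match
D. 'zxxx' → match
E. 'x' → match
F. 'yyzyx' → no match
G. 'yyyx' → match
H → no match
Total matched: 5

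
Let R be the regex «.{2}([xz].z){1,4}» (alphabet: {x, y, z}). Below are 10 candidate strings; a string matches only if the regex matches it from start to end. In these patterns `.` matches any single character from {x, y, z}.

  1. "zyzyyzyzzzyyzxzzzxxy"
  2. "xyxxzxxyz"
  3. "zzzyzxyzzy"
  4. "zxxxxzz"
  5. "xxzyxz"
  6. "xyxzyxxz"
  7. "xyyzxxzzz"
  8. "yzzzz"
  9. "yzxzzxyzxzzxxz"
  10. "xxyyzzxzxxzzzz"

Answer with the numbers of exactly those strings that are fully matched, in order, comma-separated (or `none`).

1 → no match — must end with "z"
2 → no match
3 → no match — must end with "z"
4 → no match
5 → no match
6 → no match
7 → no match
8 → match
9 → match
10 → no match

8, 9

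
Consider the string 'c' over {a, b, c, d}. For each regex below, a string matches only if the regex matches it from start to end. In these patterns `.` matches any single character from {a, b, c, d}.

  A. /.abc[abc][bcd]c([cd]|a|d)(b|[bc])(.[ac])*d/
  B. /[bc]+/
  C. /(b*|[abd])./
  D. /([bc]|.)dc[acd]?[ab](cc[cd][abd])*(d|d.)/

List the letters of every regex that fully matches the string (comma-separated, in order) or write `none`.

A → no match — must end with 'd'
B → match
C → match
D → no match

B, C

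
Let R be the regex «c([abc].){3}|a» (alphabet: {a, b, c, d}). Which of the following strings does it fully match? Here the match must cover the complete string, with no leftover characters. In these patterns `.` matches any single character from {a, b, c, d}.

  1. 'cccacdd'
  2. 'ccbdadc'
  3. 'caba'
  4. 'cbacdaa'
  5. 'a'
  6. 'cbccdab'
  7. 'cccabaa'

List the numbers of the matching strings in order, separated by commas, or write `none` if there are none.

1. 'cccacdd' → no match
2. 'ccbdadc' → no match
3. 'caba' → no match
4. 'cbacdaa' → match
5. 'a' → match
6. 'cbccdab' → match
7. 'cccabaa' → match

4, 5, 6, 7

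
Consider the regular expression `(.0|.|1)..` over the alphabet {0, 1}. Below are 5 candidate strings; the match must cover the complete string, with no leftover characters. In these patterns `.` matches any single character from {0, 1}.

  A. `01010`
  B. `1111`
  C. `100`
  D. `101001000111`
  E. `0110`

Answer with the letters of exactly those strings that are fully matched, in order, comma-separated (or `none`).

A → no match
B → no match
C → match
D → no match
E → no match

C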